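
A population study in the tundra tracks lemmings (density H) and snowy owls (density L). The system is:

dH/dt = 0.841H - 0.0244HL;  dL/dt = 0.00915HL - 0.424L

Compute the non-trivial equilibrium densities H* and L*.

H* ≈ 46.3, L* ≈ 34.5

Set dL/dt = 0 with L > 0: 0.00915H - 0.424 = 0, so H* = 0.424/0.00915 = 46.3.
Set dH/dt = 0 with H > 0: 0.841 - 0.0244L = 0, so L* = 0.841/0.0244 = 34.5.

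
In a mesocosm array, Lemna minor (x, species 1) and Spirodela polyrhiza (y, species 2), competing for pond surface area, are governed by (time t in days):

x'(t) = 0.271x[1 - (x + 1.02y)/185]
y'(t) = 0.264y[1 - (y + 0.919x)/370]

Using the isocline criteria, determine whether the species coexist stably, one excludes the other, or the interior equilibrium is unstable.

species 2 excludes species 1

Compare the nullcline intercepts: K1/α12 = 185/1.02 = 181 < K2 = 370; K2/α21 = 370/0.919 = 403 > K1 = 185.
Since the inequalities point opposite ways, species 2 can invade but species 1 cannot.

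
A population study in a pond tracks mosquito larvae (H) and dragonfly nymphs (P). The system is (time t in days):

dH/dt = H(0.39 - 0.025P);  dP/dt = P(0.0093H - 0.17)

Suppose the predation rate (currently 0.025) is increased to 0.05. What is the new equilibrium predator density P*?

At the interior fixed point, setting dH/dt = 0 with H > 0 fixes P* = (prey growth rate)/(HP coefficient) — independent of the other coefficients.
With the change, P* = 0.39/0.05 = 7.8; it falls from 15.6.

P* ≈ 7.8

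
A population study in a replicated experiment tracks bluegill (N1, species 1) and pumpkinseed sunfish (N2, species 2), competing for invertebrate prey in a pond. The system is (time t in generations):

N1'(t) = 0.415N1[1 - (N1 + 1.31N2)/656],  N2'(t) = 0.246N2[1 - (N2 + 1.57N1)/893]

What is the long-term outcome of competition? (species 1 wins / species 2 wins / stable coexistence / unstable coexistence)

unstable coexistence (outcome depends on initial conditions)

Compare the nullcline intercepts: K1/α12 = 656/1.31 = 501 < K2 = 893; K2/α21 = 893/1.57 = 569 < K1 = 656.
Since both are reversed, neither can invade when rare; the interior point is a saddle.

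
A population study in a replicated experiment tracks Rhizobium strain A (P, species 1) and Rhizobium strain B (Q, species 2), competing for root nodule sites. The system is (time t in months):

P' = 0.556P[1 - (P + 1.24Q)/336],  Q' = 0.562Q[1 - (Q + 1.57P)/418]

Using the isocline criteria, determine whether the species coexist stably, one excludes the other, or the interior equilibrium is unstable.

unstable coexistence (outcome depends on initial conditions)

Compare the nullcline intercepts: K1/α12 = 336/1.24 = 271 < K2 = 418; K2/α21 = 418/1.57 = 266 < K1 = 336.
Since both are reversed, neither can invade when rare; the interior point is a saddle.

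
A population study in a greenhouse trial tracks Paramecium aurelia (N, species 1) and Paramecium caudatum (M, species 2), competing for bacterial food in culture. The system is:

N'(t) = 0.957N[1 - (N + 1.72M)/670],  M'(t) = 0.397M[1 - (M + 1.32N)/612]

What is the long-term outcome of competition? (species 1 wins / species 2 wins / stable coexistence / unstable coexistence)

Compare the nullcline intercepts: K1/α12 = 670/1.72 = 390 < K2 = 612; K2/α21 = 612/1.32 = 464 < K1 = 670.
Since both are reversed, neither can invade when rare; the interior point is a saddle.

unstable coexistence (outcome depends on initial conditions)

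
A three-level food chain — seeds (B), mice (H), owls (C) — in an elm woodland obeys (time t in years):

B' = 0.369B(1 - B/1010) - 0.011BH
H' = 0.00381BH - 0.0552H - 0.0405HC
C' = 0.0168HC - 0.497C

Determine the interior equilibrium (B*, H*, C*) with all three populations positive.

B* ≈ 119, H* ≈ 29.6, C* ≈ 9.86

From dC/dt = 0: 0.0168H* = 0.497, so H* = 29.6.
From dB/dt = 0: 0.369(1 - B*/1010) = 0.011·29.6, giving B* = 1010·(1 - 0.882) = 119.
From dH/dt = 0: 0.00381·119 - 0.0552 = 0.0405C*, so C* = 0.399/0.0405 = 9.86.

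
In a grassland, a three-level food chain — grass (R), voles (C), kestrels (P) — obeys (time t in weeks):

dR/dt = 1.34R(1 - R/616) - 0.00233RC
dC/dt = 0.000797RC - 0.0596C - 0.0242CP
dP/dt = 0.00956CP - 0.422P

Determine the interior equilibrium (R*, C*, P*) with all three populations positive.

From dP/dt = 0: 0.00956C* = 0.422, so C* = 44.1.
From dR/dt = 0: 1.34(1 - R*/616) = 0.00233·44.1, giving R* = 616·(1 - 0.0768) = 569.
From dC/dt = 0: 0.000797·569 - 0.0596 = 0.0242P*, so P* = 0.394/0.0242 = 16.3.

R* ≈ 569, C* ≈ 44.1, P* ≈ 16.3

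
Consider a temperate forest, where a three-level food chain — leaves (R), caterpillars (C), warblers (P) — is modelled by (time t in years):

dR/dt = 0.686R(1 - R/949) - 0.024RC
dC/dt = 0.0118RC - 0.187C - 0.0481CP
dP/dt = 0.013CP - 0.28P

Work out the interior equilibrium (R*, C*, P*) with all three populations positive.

R* ≈ 234, C* ≈ 21.5, P* ≈ 53.5

From dP/dt = 0: 0.013C* = 0.28, so C* = 21.5.
From dR/dt = 0: 0.686(1 - R*/949) = 0.024·21.5, giving R* = 949·(1 - 0.754) = 234.
From dC/dt = 0: 0.0118·234 - 0.187 = 0.0481P*, so P* = 2.57/0.0481 = 53.5.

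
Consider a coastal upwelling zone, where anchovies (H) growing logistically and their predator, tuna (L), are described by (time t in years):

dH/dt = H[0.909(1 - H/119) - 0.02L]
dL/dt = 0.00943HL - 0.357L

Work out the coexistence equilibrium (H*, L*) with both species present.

H* ≈ 37.9, L* ≈ 31

From dL/dt = 0 with L > 0: 0.00943H* = 0.357, so H* = 37.9.
Substitute into dH/dt = 0: 0.909(1 - 37.9/119) = 0.02L*.
The bracket is 0.682, giving L* = 0.62/0.02 = 31.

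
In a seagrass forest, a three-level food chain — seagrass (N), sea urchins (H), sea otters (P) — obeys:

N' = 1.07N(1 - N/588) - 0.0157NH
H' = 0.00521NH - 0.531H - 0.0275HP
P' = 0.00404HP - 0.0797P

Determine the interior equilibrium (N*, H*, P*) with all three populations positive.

N* ≈ 418, H* ≈ 19.7, P* ≈ 59.8

From dP/dt = 0: 0.00404H* = 0.0797, so H* = 19.7.
From dN/dt = 0: 1.07(1 - N*/588) = 0.0157·19.7, giving N* = 588·(1 - 0.289) = 418.
From dH/dt = 0: 0.00521·418 - 0.531 = 0.0275P*, so P* = 1.65/0.0275 = 59.8.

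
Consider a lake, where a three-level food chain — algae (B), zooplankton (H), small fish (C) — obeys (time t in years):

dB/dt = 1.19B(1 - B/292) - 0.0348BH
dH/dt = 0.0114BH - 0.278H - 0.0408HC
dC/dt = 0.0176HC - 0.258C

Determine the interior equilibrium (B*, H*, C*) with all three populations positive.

B* ≈ 167, H* ≈ 14.7, C* ≈ 39.8

From dC/dt = 0: 0.0176H* = 0.258, so H* = 14.7.
From dB/dt = 0: 1.19(1 - B*/292) = 0.0348·14.7, giving B* = 292·(1 - 0.429) = 167.
From dH/dt = 0: 0.0114·167 - 0.278 = 0.0408C*, so C* = 1.62/0.0408 = 39.8.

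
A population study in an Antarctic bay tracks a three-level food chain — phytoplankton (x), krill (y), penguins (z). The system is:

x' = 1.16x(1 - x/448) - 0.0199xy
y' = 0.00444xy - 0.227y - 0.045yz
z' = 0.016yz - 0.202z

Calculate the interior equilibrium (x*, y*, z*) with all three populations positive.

From dz/dt = 0: 0.016y* = 0.202, so y* = 12.6.
From dx/dt = 0: 1.16(1 - x*/448) = 0.0199·12.6, giving x* = 448·(1 - 0.217) = 351.
From dy/dt = 0: 0.00444·351 - 0.227 = 0.045z*, so z* = 1.33/0.045 = 29.6.

x* ≈ 351, y* ≈ 12.6, z* ≈ 29.6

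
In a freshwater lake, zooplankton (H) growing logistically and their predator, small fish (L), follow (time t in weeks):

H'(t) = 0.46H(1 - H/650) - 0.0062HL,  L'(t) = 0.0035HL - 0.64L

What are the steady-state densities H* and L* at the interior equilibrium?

From dL/dt = 0 with L > 0: 0.0035H* = 0.64, so H* = 183.
Substitute into dH/dt = 0: 0.46(1 - 183/650) = 0.0062L*.
The bracket is 0.719, giving L* = 0.331/0.0062 = 53.3.

H* ≈ 183, L* ≈ 53.3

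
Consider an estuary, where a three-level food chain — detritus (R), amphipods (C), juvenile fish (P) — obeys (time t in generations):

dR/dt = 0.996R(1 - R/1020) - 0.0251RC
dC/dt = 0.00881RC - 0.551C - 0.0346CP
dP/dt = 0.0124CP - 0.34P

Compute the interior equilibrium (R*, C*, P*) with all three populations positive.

From dP/dt = 0: 0.0124C* = 0.34, so C* = 27.4.
From dR/dt = 0: 0.996(1 - R*/1020) = 0.0251·27.4, giving R* = 1020·(1 - 0.691) = 315.
From dC/dt = 0: 0.00881·315 - 0.551 = 0.0346P*, so P* = 2.23/0.0346 = 64.3.

R* ≈ 315, C* ≈ 27.4, P* ≈ 64.3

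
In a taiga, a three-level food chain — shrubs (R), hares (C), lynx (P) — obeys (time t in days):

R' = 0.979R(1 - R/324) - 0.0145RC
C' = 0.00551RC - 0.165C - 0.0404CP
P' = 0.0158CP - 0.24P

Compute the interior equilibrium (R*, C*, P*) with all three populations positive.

R* ≈ 251, C* ≈ 15.2, P* ≈ 30.2

From dP/dt = 0: 0.0158C* = 0.24, so C* = 15.2.
From dR/dt = 0: 0.979(1 - R*/324) = 0.0145·15.2, giving R* = 324·(1 - 0.225) = 251.
From dC/dt = 0: 0.00551·251 - 0.165 = 0.0404P*, so P* = 1.22/0.0404 = 30.2.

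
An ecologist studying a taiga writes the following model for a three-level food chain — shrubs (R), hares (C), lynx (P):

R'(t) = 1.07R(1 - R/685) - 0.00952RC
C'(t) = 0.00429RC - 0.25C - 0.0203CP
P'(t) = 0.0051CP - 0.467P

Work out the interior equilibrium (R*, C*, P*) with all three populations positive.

R* ≈ 127, C* ≈ 91.6, P* ≈ 14.5

From dP/dt = 0: 0.0051C* = 0.467, so C* = 91.6.
From dR/dt = 0: 1.07(1 - R*/685) = 0.00952·91.6, giving R* = 685·(1 - 0.815) = 127.
From dC/dt = 0: 0.00429·127 - 0.25 = 0.0203P*, so P* = 0.295/0.0203 = 14.5.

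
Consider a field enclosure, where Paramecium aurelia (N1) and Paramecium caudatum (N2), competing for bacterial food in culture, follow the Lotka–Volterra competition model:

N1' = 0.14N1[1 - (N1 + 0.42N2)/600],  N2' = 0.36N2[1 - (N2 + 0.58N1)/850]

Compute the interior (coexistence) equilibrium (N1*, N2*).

N1* ≈ 321, N2* ≈ 664

Setting both brackets to zero gives the nullclines N1 + 0.42N2 = 600 and 0.58N1 + N2 = 850.
Substituting N2 = 850 - 0.58N1 into the first: N1(1 - 0.42·0.58) = 600 - 0.42·850.
So N1* = 243/0.756 = 321, and then N2* = 850 - 0.58·321 = 664.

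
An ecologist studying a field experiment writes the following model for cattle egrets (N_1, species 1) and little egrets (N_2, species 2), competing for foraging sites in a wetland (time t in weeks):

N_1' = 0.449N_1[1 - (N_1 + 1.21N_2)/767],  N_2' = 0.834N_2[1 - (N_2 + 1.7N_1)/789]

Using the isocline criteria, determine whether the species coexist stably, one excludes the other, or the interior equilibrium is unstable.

Compare the nullcline intercepts: K1/α12 = 767/1.21 = 634 < K2 = 789; K2/α21 = 789/1.7 = 464 < K1 = 767.
Since both are reversed, neither can invade when rare; the interior point is a saddle.

unstable coexistence (outcome depends on initial conditions)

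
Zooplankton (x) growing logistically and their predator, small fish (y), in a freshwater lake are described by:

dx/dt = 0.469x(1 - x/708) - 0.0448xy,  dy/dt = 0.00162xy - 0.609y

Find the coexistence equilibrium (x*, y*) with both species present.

x* ≈ 376, y* ≈ 4.91

From dy/dt = 0 with y > 0: 0.00162x* = 0.609, so x* = 376.
Substitute into dx/dt = 0: 0.469(1 - 376/708) = 0.0448y*.
The bracket is 0.469, giving y* = 0.22/0.0448 = 4.91.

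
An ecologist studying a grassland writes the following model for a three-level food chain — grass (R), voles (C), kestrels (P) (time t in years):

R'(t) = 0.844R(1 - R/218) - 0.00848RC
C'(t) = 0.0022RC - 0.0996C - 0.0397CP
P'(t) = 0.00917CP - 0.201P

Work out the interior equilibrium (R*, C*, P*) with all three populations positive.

R* ≈ 170, C* ≈ 21.9, P* ≈ 6.91

From dP/dt = 0: 0.00917C* = 0.201, so C* = 21.9.
From dR/dt = 0: 0.844(1 - R*/218) = 0.00848·21.9, giving R* = 218·(1 - 0.22) = 170.
From dC/dt = 0: 0.0022·170 - 0.0996 = 0.0397P*, so P* = 0.274/0.0397 = 6.91.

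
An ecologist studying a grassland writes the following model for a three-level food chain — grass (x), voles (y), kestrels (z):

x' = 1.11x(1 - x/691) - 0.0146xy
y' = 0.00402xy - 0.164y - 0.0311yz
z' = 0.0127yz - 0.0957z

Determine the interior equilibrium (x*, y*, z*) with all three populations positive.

From dz/dt = 0: 0.0127y* = 0.0957, so y* = 7.54.
From dx/dt = 0: 1.11(1 - x*/691) = 0.0146·7.54, giving x* = 691·(1 - 0.0991) = 623.
From dy/dt = 0: 0.00402·623 - 0.164 = 0.0311z*, so z* = 2.34/0.0311 = 75.2.

x* ≈ 623, y* ≈ 7.54, z* ≈ 75.2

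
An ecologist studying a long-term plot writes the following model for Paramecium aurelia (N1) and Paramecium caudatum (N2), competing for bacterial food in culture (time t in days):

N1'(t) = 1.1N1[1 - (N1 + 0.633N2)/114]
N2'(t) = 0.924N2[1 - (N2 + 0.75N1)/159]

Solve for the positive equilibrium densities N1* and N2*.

N1* ≈ 25.4, N2* ≈ 140

Setting both brackets to zero gives the nullclines N1 + 0.633N2 = 114 and 0.75N1 + N2 = 159.
Substituting N2 = 159 - 0.75N1 into the first: N1(1 - 0.633·0.75) = 114 - 0.633·159.
So N1* = 13.4/0.525 = 25.4, and then N2* = 159 - 0.75·25.4 = 140.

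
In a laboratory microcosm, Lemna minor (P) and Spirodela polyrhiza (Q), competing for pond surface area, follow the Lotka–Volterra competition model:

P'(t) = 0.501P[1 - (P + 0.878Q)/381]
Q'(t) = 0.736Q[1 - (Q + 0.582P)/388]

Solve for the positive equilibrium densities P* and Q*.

Setting both brackets to zero gives the nullclines P + 0.878Q = 381 and 0.582P + Q = 388.
Substituting Q = 388 - 0.582P into the first: P(1 - 0.878·0.582) = 381 - 0.878·388.
So P* = 40.3/0.489 = 82.5, and then Q* = 388 - 0.582·82.5 = 340.

P* ≈ 82.5, Q* ≈ 340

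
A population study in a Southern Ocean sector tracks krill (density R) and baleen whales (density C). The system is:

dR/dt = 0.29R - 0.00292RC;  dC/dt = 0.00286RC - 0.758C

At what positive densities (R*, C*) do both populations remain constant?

R* ≈ 265, C* ≈ 99.3

Set dC/dt = 0 with C > 0: 0.00286R - 0.758 = 0, so R* = 0.758/0.00286 = 265.
Set dR/dt = 0 with R > 0: 0.29 - 0.00292C = 0, so C* = 0.29/0.00292 = 99.3.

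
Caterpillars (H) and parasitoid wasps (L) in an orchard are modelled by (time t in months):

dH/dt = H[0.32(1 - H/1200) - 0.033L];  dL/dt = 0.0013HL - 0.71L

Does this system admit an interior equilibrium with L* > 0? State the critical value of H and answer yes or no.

The predator equation gives dL/dt > 0 only when H > 0.71/0.0013 = 546.
Without the predator, H → K = 1200. Since 1200 > 546, the predator can invade and persist.

Threshold H = 546; K > 546, so yes, the predator persists.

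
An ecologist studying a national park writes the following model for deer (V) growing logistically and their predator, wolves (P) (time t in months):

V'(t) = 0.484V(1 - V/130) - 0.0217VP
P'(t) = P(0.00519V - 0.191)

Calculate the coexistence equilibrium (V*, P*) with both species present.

V* ≈ 36.8, P* ≈ 16

From dP/dt = 0 with P > 0: 0.00519V* = 0.191, so V* = 36.8.
Substitute into dV/dt = 0: 0.484(1 - 36.8/130) = 0.0217P*.
The bracket is 0.717, giving P* = 0.347/0.0217 = 16.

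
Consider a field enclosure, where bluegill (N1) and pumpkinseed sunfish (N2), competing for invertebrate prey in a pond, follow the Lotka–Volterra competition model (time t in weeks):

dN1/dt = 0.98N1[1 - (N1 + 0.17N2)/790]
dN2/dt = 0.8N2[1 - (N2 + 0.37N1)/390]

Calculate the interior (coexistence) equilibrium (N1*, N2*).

Setting both brackets to zero gives the nullclines N1 + 0.17N2 = 790 and 0.37N1 + N2 = 390.
Substituting N2 = 390 - 0.37N1 into the first: N1(1 - 0.17·0.37) = 790 - 0.17·390.
So N1* = 724/0.937 = 772, and then N2* = 390 - 0.37·772 = 104.

N1* ≈ 772, N2* ≈ 104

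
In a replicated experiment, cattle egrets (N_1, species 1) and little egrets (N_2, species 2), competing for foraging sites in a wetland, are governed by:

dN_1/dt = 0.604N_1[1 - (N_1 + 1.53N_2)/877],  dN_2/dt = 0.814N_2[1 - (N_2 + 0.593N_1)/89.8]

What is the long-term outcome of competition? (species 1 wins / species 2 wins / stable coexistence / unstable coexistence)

species 1 excludes species 2

Compare the nullcline intercepts: K1/α12 = 877/1.53 = 573 > K2 = 89.8; K2/α21 = 89.8/0.593 = 151 < K1 = 877.
Since the inequalities point opposite ways, species 1 can invade but species 2 cannot.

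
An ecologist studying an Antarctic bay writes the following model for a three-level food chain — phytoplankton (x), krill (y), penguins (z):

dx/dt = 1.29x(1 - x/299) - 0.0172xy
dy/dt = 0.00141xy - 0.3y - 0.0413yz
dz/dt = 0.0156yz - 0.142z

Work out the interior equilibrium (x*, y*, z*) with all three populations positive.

From dz/dt = 0: 0.0156y* = 0.142, so y* = 9.1.
From dx/dt = 0: 1.29(1 - x*/299) = 0.0172·9.1, giving x* = 299·(1 - 0.121) = 263.
From dy/dt = 0: 0.00141·263 - 0.3 = 0.0413z*, so z* = 0.0704/0.0413 = 1.71.

x* ≈ 263, y* ≈ 9.1, z* ≈ 1.71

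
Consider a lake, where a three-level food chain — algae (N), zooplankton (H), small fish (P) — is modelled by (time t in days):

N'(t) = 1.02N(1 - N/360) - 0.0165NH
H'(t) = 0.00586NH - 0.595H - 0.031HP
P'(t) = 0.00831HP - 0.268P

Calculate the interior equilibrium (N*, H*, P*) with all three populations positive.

N* ≈ 172, H* ≈ 32.3, P* ≈ 13.4

From dP/dt = 0: 0.00831H* = 0.268, so H* = 32.3.
From dN/dt = 0: 1.02(1 - N*/360) = 0.0165·32.3, giving N* = 360·(1 - 0.522) = 172.
From dH/dt = 0: 0.00586·172 - 0.595 = 0.031P*, so P* = 0.414/0.031 = 13.4.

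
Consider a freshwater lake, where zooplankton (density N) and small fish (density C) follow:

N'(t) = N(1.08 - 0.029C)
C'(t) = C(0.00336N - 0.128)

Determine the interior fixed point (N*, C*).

Set dC/dt = 0 with C > 0: 0.00336N - 0.128 = 0, so N* = 0.128/0.00336 = 38.1.
Set dN/dt = 0 with N > 0: 1.08 - 0.029C = 0, so C* = 1.08/0.029 = 37.2.

N* ≈ 38.1, C* ≈ 37.2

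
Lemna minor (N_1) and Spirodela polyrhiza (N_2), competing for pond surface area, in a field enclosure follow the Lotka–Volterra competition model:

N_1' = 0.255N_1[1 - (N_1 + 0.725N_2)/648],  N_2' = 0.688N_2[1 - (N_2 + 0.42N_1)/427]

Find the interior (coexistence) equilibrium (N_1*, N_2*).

N_1* ≈ 487, N_2* ≈ 223

Setting both brackets to zero gives the nullclines N_1 + 0.725N_2 = 648 and 0.42N_1 + N_2 = 427.
Substituting N_2 = 427 - 0.42N_1 into the first: N_1(1 - 0.725·0.42) = 648 - 0.725·427.
So N_1* = 338/0.696 = 487, and then N_2* = 427 - 0.42·487 = 223.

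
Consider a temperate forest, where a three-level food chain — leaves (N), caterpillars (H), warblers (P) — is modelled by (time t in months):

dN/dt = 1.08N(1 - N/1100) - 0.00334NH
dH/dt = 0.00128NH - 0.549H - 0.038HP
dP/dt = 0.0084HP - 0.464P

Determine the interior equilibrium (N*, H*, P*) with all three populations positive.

N* ≈ 912, H* ≈ 55.2, P* ≈ 16.3

From dP/dt = 0: 0.0084H* = 0.464, so H* = 55.2.
From dN/dt = 0: 1.08(1 - N*/1100) = 0.00334·55.2, giving N* = 1100·(1 - 0.171) = 912.
From dH/dt = 0: 0.00128·912 - 0.549 = 0.038P*, so P* = 0.618/0.038 = 16.3.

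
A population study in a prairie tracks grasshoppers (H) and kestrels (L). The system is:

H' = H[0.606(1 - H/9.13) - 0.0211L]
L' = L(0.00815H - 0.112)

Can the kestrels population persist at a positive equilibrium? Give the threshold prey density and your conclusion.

The predator equation gives dL/dt > 0 only when H > 0.112/0.00815 = 13.7.
Without the predator, H → K = 9.13. Since 9.13 < 13.7, the predator cannot invade.

Threshold H = 13.7; K < 13.7, so no, the predator goes extinct.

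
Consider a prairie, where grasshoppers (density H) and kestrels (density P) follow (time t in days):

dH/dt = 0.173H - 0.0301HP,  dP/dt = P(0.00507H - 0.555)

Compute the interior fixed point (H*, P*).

Set dP/dt = 0 with P > 0: 0.00507H - 0.555 = 0, so H* = 0.555/0.00507 = 109.
Set dH/dt = 0 with H > 0: 0.173 - 0.0301P = 0, so P* = 0.173/0.0301 = 5.75.

H* ≈ 109, P* ≈ 5.75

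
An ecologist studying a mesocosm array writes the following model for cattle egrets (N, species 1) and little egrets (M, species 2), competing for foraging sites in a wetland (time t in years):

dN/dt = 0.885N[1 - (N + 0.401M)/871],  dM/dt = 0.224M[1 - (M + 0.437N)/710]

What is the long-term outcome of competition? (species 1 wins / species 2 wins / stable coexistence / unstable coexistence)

Compare the nullcline intercepts: K1/α12 = 871/0.401 = 2170 > K2 = 710; K2/α21 = 710/0.437 = 1620 > K1 = 871.
Since both inequalities hold, each species can invade when rare, so the interior equilibrium is stable.

stable coexistence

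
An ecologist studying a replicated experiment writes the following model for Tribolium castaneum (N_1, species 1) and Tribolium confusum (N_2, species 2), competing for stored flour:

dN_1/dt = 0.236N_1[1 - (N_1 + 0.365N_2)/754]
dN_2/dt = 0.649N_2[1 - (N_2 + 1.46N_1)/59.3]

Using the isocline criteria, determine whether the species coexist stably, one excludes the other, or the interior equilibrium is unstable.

species 1 excludes species 2

Compare the nullcline intercepts: K1/α12 = 754/0.365 = 2070 > K2 = 59.3; K2/α21 = 59.3/1.46 = 40.6 < K1 = 754.
Since the inequalities point opposite ways, species 1 can invade but species 2 cannot.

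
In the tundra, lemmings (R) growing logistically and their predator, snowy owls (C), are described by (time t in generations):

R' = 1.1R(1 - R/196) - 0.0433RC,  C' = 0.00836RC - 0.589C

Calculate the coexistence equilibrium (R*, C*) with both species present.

From dC/dt = 0 with C > 0: 0.00836R* = 0.589, so R* = 70.5.
Substitute into dR/dt = 0: 1.1(1 - 70.5/196) = 0.0433C*.
The bracket is 0.641, giving C* = 0.705/0.0433 = 16.3.

R* ≈ 70.5, C* ≈ 16.3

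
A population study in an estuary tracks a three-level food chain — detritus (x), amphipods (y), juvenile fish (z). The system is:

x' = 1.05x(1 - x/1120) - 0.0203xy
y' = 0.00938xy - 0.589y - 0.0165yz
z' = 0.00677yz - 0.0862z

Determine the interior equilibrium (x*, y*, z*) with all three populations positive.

x* ≈ 844, y* ≈ 12.7, z* ≈ 444

From dz/dt = 0: 0.00677y* = 0.0862, so y* = 12.7.
From dx/dt = 0: 1.05(1 - x*/1120) = 0.0203·12.7, giving x* = 1120·(1 - 0.246) = 844.
From dy/dt = 0: 0.00938·844 - 0.589 = 0.0165z*, so z* = 7.33/0.0165 = 444.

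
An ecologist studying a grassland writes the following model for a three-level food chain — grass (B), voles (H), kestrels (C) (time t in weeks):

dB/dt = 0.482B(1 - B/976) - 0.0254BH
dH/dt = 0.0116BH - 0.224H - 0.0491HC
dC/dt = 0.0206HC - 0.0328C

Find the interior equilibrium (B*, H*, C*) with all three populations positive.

From dC/dt = 0: 0.0206H* = 0.0328, so H* = 1.59.
From dB/dt = 0: 0.482(1 - B*/976) = 0.0254·1.59, giving B* = 976·(1 - 0.0839) = 894.
From dH/dt = 0: 0.0116·894 - 0.224 = 0.0491C*, so C* = 10.1/0.0491 = 207.

B* ≈ 894, H* ≈ 1.59, C* ≈ 207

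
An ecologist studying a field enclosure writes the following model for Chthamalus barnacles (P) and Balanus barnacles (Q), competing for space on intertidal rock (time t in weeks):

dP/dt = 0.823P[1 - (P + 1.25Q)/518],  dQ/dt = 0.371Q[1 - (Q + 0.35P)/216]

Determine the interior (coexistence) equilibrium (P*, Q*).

P* ≈ 441, Q* ≈ 61.7

Setting both brackets to zero gives the nullclines P + 1.25Q = 518 and 0.35P + Q = 216.
Substituting Q = 216 - 0.35P into the first: P(1 - 1.25·0.35) = 518 - 1.25·216.
So P* = 248/0.562 = 441, and then Q* = 216 - 0.35·441 = 61.7.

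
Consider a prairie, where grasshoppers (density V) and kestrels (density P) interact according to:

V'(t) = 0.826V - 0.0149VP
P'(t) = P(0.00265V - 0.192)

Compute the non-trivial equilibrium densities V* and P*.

V* ≈ 72.5, P* ≈ 55.4

Set dP/dt = 0 with P > 0: 0.00265V - 0.192 = 0, so V* = 0.192/0.00265 = 72.5.
Set dV/dt = 0 with V > 0: 0.826 - 0.0149P = 0, so P* = 0.826/0.0149 = 55.4.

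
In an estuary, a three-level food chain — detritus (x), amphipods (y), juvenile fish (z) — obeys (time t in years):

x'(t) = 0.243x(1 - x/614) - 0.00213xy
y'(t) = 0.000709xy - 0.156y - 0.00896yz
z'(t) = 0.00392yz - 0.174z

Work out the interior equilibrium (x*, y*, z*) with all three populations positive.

x* ≈ 375, y* ≈ 44.4, z* ≈ 12.3

From dz/dt = 0: 0.00392y* = 0.174, so y* = 44.4.
From dx/dt = 0: 0.243(1 - x*/614) = 0.00213·44.4, giving x* = 614·(1 - 0.389) = 375.
From dy/dt = 0: 0.000709·375 - 0.156 = 0.00896z*, so z* = 0.11/0.00896 = 12.3.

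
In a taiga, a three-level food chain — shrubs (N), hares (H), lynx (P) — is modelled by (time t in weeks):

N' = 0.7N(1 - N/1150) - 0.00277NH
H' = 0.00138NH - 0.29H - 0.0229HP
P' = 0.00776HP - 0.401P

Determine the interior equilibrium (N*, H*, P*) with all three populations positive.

From dP/dt = 0: 0.00776H* = 0.401, so H* = 51.7.
From dN/dt = 0: 0.7(1 - N*/1150) = 0.00277·51.7, giving N* = 1150·(1 - 0.204) = 915.
From dH/dt = 0: 0.00138·915 - 0.29 = 0.0229P*, so P* = 0.972/0.0229 = 42.5.

N* ≈ 915, H* ≈ 51.7, P* ≈ 42.5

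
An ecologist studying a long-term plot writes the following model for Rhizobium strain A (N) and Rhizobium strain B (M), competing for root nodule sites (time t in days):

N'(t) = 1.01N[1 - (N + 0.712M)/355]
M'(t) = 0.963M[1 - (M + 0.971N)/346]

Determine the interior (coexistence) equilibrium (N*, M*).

N* ≈ 352, M* ≈ 4.2

Setting both brackets to zero gives the nullclines N + 0.712M = 355 and 0.971N + M = 346.
Substituting M = 346 - 0.971N into the first: N(1 - 0.712·0.971) = 355 - 0.712·346.
So N* = 109/0.309 = 352, and then M* = 346 - 0.971·352 = 4.2.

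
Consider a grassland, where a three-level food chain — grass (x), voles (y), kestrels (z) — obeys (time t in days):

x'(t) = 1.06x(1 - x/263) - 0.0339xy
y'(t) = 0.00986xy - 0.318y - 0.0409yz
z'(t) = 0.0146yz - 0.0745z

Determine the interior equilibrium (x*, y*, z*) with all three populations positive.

x* ≈ 220, y* ≈ 5.1, z* ≈ 45.3

From dz/dt = 0: 0.0146y* = 0.0745, so y* = 5.1.
From dx/dt = 0: 1.06(1 - x*/263) = 0.0339·5.1, giving x* = 263·(1 - 0.163) = 220.
From dy/dt = 0: 0.00986·220 - 0.318 = 0.0409z*, so z* = 1.85/0.0409 = 45.3.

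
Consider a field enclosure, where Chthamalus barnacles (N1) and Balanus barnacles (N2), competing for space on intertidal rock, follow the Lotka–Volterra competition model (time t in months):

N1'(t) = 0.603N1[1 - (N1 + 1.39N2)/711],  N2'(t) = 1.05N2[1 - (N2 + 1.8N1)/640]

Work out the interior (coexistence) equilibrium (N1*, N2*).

Setting both brackets to zero gives the nullclines N1 + 1.39N2 = 711 and 1.8N1 + N2 = 640.
Substituting N2 = 640 - 1.8N1 into the first: N1(1 - 1.39·1.8) = 711 - 1.39·640.
So N1* = -179/-1.5 = 119, and then N2* = 640 - 1.8·119 = 426.

N1* ≈ 119, N2* ≈ 426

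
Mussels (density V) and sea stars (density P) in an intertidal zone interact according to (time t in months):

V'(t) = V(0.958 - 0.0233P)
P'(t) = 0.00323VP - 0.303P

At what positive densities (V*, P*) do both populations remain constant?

Set dP/dt = 0 with P > 0: 0.00323V - 0.303 = 0, so V* = 0.303/0.00323 = 93.8.
Set dV/dt = 0 with V > 0: 0.958 - 0.0233P = 0, so P* = 0.958/0.0233 = 41.1.

V* ≈ 93.8, P* ≈ 41.1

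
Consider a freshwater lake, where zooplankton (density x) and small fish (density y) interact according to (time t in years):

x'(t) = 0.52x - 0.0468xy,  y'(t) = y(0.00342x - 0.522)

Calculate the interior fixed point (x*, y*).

Set dy/dt = 0 with y > 0: 0.00342x - 0.522 = 0, so x* = 0.522/0.00342 = 153.
Set dx/dt = 0 with x > 0: 0.52 - 0.0468y = 0, so y* = 0.52/0.0468 = 11.1.

x* ≈ 153, y* ≈ 11.1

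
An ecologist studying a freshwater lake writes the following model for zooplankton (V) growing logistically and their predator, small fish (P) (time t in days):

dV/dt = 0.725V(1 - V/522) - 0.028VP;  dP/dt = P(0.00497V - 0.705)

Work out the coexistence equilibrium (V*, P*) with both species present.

V* ≈ 142, P* ≈ 18.9

From dP/dt = 0 with P > 0: 0.00497V* = 0.705, so V* = 142.
Substitute into dV/dt = 0: 0.725(1 - 142/522) = 0.028P*.
The bracket is 0.728, giving P* = 0.528/0.028 = 18.9.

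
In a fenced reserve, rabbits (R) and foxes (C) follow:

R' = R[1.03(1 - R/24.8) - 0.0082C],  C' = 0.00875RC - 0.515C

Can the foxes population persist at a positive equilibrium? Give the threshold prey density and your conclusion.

The predator equation gives dC/dt > 0 only when R > 0.515/0.00875 = 58.9.
Without the predator, R → K = 24.8. Since 24.8 < 58.9, the predator cannot invade.

Threshold R = 58.9; K < 58.9, so no, the predator goes extinct.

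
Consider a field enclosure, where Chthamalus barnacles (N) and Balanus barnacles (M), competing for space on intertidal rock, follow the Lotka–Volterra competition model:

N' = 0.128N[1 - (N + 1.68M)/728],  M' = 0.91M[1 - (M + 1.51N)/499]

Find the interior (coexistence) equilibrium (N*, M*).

Setting both brackets to zero gives the nullclines N + 1.68M = 728 and 1.51N + M = 499.
Substituting M = 499 - 1.51N into the first: N(1 - 1.68·1.51) = 728 - 1.68·499.
So N* = -110/-1.54 = 71.8, and then M* = 499 - 1.51·71.8 = 391.

N* ≈ 71.8, M* ≈ 391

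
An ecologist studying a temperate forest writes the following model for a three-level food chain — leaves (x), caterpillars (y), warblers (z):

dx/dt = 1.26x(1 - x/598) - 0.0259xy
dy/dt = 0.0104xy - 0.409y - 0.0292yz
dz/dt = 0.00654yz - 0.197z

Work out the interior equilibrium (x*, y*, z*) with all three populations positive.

From dz/dt = 0: 0.00654y* = 0.197, so y* = 30.1.
From dx/dt = 0: 1.26(1 - x*/598) = 0.0259·30.1, giving x* = 598·(1 - 0.619) = 228.
From dy/dt = 0: 0.0104·228 - 0.409 = 0.0292z*, so z* = 1.96/0.0292 = 67.1.

x* ≈ 228, y* ≈ 30.1, z* ≈ 67.1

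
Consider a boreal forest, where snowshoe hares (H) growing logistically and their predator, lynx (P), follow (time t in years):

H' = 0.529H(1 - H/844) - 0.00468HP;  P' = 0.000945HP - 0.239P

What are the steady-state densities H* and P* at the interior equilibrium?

From dP/dt = 0 with P > 0: 0.000945H* = 0.239, so H* = 253.
Substitute into dH/dt = 0: 0.529(1 - 253/844) = 0.00468P*.
The bracket is 0.7, giving P* = 0.37/0.00468 = 79.2.

H* ≈ 253, P* ≈ 79.2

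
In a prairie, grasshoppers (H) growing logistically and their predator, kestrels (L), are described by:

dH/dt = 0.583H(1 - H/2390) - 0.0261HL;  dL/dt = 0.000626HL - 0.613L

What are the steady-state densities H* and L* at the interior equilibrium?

From dL/dt = 0 with L > 0: 0.000626H* = 0.613, so H* = 979.
Substitute into dH/dt = 0: 0.583(1 - 979/2390) = 0.0261L*.
The bracket is 0.59, giving L* = 0.344/0.0261 = 13.2.

H* ≈ 979, L* ≈ 13.2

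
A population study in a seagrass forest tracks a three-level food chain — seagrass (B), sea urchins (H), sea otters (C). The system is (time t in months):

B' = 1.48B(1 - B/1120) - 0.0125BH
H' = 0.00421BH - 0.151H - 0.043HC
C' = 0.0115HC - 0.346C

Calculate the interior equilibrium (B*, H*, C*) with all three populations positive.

From dC/dt = 0: 0.0115H* = 0.346, so H* = 30.1.
From dB/dt = 0: 1.48(1 - B*/1120) = 0.0125·30.1, giving B* = 1120·(1 - 0.254) = 835.
From dH/dt = 0: 0.00421·835 - 0.151 = 0.043C*, so C* = 3.37/0.043 = 78.3.

B* ≈ 835, H* ≈ 30.1, C* ≈ 78.3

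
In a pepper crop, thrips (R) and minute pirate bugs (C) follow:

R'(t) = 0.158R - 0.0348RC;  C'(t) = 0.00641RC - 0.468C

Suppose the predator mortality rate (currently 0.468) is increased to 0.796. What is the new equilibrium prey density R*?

R* ≈ 124

At the interior fixed point, setting dC/dt = 0 with C > 0 fixes R* = (predator death rate)/(RC coefficient) — independent of the other coefficients.
With the change, R* = 0.796/0.00641 = 124; it rises from 73.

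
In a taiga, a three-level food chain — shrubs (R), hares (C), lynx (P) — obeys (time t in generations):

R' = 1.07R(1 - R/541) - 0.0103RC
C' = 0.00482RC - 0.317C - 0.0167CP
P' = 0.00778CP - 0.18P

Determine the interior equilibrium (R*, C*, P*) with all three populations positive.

From dP/dt = 0: 0.00778C* = 0.18, so C* = 23.1.
From dR/dt = 0: 1.07(1 - R*/541) = 0.0103·23.1, giving R* = 541·(1 - 0.223) = 421.
From dC/dt = 0: 0.00482·421 - 0.317 = 0.0167P*, so P* = 1.71/0.0167 = 102.

R* ≈ 421, C* ≈ 23.1, P* ≈ 102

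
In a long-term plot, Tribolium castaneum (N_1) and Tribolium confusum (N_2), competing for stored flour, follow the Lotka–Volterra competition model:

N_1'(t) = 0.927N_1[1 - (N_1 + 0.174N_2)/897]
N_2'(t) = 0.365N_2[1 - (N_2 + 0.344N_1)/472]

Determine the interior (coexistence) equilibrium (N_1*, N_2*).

Setting both brackets to zero gives the nullclines N_1 + 0.174N_2 = 897 and 0.344N_1 + N_2 = 472.
Substituting N_2 = 472 - 0.344N_1 into the first: N_1(1 - 0.174·0.344) = 897 - 0.174·472.
So N_1* = 815/0.94 = 867, and then N_2* = 472 - 0.344·867 = 174.

N_1* ≈ 867, N_2* ≈ 174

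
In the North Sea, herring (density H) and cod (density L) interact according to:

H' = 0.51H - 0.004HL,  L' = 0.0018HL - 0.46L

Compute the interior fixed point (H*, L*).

Set dL/dt = 0 with L > 0: 0.0018H - 0.46 = 0, so H* = 0.46/0.0018 = 256.
Set dH/dt = 0 with H > 0: 0.51 - 0.004L = 0, so L* = 0.51/0.004 = 128.

H* ≈ 256, L* ≈ 128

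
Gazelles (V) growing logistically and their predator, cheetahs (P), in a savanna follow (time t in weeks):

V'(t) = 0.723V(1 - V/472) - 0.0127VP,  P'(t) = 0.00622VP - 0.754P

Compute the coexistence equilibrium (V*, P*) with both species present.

V* ≈ 121, P* ≈ 42.3

From dP/dt = 0 with P > 0: 0.00622V* = 0.754, so V* = 121.
Substitute into dV/dt = 0: 0.723(1 - 121/472) = 0.0127P*.
The bracket is 0.743, giving P* = 0.537/0.0127 = 42.3.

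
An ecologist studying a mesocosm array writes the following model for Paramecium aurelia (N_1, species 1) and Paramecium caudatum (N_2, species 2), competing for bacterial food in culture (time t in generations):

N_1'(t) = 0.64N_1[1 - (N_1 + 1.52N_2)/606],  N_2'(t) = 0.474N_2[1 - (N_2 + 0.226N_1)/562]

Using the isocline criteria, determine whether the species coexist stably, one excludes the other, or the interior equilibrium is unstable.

species 2 excludes species 1

Compare the nullcline intercepts: K1/α12 = 606/1.52 = 399 < K2 = 562; K2/α21 = 562/0.226 = 2490 > K1 = 606.
Since the inequalities point opposite ways, species 2 can invade but species 1 cannot.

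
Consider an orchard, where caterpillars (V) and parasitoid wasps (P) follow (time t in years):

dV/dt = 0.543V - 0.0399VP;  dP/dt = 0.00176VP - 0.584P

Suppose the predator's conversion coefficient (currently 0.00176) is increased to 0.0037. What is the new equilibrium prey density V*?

At the interior fixed point, setting dP/dt = 0 with P > 0 fixes V* = (predator death rate)/(VP coefficient) — independent of the other coefficients.
With the change, V* = 0.584/0.0037 = 158; it falls from 332.

V* ≈ 158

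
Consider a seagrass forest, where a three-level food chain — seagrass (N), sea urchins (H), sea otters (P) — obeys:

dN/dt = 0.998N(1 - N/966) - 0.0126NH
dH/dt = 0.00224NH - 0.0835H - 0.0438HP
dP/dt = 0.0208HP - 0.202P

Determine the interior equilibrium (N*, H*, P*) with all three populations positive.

From dP/dt = 0: 0.0208H* = 0.202, so H* = 9.71.
From dN/dt = 0: 0.998(1 - N*/966) = 0.0126·9.71, giving N* = 966·(1 - 0.123) = 848.
From dH/dt = 0: 0.00224·848 - 0.0835 = 0.0438P*, so P* = 1.82/0.0438 = 41.4.

N* ≈ 848, H* ≈ 9.71, P* ≈ 41.4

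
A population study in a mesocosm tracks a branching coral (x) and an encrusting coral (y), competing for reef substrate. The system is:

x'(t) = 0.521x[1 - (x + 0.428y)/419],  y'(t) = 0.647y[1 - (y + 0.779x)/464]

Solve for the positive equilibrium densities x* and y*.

x* ≈ 331, y* ≈ 206

Setting both brackets to zero gives the nullclines x + 0.428y = 419 and 0.779x + y = 464.
Substituting y = 464 - 0.779x into the first: x(1 - 0.428·0.779) = 419 - 0.428·464.
So x* = 220/0.667 = 331, and then y* = 464 - 0.779·331 = 206.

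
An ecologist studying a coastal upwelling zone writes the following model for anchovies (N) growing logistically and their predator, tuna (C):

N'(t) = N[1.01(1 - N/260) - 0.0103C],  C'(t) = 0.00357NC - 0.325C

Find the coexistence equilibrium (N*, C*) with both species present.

N* ≈ 91, C* ≈ 63.7

From dC/dt = 0 with C > 0: 0.00357N* = 0.325, so N* = 91.
Substitute into dN/dt = 0: 1.01(1 - 91/260) = 0.0103C*.
The bracket is 0.65, giving C* = 0.656/0.0103 = 63.7.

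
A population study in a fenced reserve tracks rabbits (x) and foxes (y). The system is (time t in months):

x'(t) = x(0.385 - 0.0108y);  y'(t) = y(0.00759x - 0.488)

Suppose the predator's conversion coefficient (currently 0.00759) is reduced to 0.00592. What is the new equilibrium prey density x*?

At the interior fixed point, setting dy/dt = 0 with y > 0 fixes x* = (predator death rate)/(xy coefficient) — independent of the other coefficients.
With the change, x* = 0.488/0.00592 = 82.4; it rises from 64.3.

x* ≈ 82.4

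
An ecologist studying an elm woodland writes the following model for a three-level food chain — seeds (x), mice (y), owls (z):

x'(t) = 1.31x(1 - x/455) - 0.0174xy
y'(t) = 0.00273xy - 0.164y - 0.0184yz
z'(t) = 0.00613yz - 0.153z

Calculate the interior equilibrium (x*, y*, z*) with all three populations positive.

From dz/dt = 0: 0.00613y* = 0.153, so y* = 25.
From dx/dt = 0: 1.31(1 - x*/455) = 0.0174·25, giving x* = 455·(1 - 0.332) = 304.
From dy/dt = 0: 0.00273·304 - 0.164 = 0.0184z*, so z* = 0.666/0.0184 = 36.2.

x* ≈ 304, y* ≈ 25, z* ≈ 36.2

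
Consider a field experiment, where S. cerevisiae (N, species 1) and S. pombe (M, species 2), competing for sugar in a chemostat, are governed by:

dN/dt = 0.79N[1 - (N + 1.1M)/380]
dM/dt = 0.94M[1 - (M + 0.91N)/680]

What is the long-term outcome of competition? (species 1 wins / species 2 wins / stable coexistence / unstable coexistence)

Compare the nullcline intercepts: K1/α12 = 380/1.1 = 345 < K2 = 680; K2/α21 = 680/0.91 = 747 > K1 = 380.
Since the inequalities point opposite ways, species 2 can invade but species 1 cannot.

species 2 excludes species 1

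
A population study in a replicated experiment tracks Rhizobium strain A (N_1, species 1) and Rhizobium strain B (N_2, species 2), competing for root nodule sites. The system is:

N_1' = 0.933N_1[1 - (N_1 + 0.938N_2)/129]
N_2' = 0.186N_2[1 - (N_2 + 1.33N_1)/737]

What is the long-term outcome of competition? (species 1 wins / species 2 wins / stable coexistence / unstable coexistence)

Compare the nullcline intercepts: K1/α12 = 129/0.938 = 138 < K2 = 737; K2/α21 = 737/1.33 = 554 > K1 = 129.
Since the inequalities point opposite ways, species 2 can invade but species 1 cannot.

species 2 excludes species 1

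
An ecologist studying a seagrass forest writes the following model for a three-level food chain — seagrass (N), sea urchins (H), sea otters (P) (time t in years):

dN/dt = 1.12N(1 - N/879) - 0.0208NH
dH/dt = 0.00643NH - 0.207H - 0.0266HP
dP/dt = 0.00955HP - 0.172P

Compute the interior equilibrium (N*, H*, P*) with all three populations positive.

N* ≈ 585, H* ≈ 18, P* ≈ 134

From dP/dt = 0: 0.00955H* = 0.172, so H* = 18.
From dN/dt = 0: 1.12(1 - N*/879) = 0.0208·18, giving N* = 879·(1 - 0.334) = 585.
From dH/dt = 0: 0.00643·585 - 0.207 = 0.0266P*, so P* = 3.55/0.0266 = 134.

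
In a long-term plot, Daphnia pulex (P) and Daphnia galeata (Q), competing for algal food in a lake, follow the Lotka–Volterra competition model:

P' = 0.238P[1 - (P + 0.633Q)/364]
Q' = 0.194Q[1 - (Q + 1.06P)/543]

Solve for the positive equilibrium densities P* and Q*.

Setting both brackets to zero gives the nullclines P + 0.633Q = 364 and 1.06P + Q = 543.
Substituting Q = 543 - 1.06P into the first: P(1 - 0.633·1.06) = 364 - 0.633·543.
So P* = 20.3/0.329 = 61.6, and then Q* = 543 - 1.06·61.6 = 478.

P* ≈ 61.6, Q* ≈ 478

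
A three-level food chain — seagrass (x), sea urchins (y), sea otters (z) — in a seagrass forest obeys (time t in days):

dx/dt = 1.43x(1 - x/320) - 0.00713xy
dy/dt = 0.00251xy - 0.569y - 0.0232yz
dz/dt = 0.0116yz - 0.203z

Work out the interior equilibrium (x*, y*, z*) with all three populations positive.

From dz/dt = 0: 0.0116y* = 0.203, so y* = 17.5.
From dx/dt = 0: 1.43(1 - x*/320) = 0.00713·17.5, giving x* = 320·(1 - 0.0873) = 292.
From dy/dt = 0: 0.00251·292 - 0.569 = 0.0232z*, so z* = 0.164/0.0232 = 7.07.

x* ≈ 292, y* ≈ 17.5, z* ≈ 7.07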